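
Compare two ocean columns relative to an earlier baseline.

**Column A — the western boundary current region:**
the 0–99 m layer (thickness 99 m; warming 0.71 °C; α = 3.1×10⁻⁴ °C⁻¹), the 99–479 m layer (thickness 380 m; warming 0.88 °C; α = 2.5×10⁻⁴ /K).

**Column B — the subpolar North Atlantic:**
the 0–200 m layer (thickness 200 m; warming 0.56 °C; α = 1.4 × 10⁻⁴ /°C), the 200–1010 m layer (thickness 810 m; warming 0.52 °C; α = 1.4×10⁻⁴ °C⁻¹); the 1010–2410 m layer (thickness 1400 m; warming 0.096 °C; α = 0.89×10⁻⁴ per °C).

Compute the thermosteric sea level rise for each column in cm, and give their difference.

A 99 × 3.1×10⁻⁴ × 0.71 = 0.0217899 m
A Layer 2: 0.88 × 380 × 2.5×10⁻⁴ = 0.08360 m
A total: 0.1053899 m
B 0.56 × 1.4×10⁻⁴ × 200 = 0.01568 m
B 810 × 1.4×10⁻⁴ × 0.52 = 0.058968 m
B Layer 3: 1400 × 0.096 × 0.89×10⁻⁴ = 0.0119616 m
B total: 0.0866096 m
Difference: 0.1053899 − 0.0866096 = 0.0187803 m

Δh_A ≈ 11 cm, Δh_B ≈ 8.7 cm; difference ≈ 1.9 cm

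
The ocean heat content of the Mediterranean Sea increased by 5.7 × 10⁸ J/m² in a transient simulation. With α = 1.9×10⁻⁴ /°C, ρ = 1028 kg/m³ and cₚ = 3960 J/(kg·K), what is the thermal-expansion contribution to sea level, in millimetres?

Δh = αQ/(ρcₚ) = 1.9×10⁻⁴ × 5.7×10⁸ / (1028 × 3960) ≈ 0.026604 m

26.6 mm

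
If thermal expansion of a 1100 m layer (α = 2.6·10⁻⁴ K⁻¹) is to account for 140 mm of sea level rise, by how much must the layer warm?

ΔT = Δh/(αH) = 0.14 / (2.6×10⁻⁴ × 1100) ≈ 0.4895 K

0.490 K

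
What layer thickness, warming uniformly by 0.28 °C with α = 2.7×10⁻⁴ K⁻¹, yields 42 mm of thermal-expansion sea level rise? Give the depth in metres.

H ≈ 560 m

H = Δh/(αΔT) = 0.042 / (2.7×10⁻⁴ × 0.28) ≈ 555.6 m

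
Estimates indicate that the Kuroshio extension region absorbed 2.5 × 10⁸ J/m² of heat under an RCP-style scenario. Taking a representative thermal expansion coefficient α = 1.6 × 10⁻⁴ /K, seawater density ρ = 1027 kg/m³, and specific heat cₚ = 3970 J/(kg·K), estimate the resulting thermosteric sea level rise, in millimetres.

Δh = 9.8 mm

Δh = αQ/(ρcₚ) = 1.6×10⁻⁴ × 2.5×10⁸ / (1027 × 3970) ≈ 0.0098107 m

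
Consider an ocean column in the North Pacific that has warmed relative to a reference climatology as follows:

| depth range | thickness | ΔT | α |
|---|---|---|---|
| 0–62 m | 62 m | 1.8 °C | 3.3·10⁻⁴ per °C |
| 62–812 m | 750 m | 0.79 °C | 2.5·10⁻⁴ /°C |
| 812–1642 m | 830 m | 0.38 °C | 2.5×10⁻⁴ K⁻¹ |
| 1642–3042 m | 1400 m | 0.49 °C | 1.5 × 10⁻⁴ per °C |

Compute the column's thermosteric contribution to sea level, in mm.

0–62 m: 3.3×10⁻⁴ × 62 × 1.8 = 0.036828 m
62–812 m: 750 × 2.5×10⁻⁴ × 0.79 = 0.148125 m
812–1642 m: 0.38 × 2.5×10⁻⁴ × 830 = 0.07885 m
Layer 4: 0.49 × 1.5×10⁻⁴ × 1400 = 0.10290 m
Δh = 0.036828 + 0.148125 + 0.07885 + 0.10290 = 0.366703 m

Δh = 367 mm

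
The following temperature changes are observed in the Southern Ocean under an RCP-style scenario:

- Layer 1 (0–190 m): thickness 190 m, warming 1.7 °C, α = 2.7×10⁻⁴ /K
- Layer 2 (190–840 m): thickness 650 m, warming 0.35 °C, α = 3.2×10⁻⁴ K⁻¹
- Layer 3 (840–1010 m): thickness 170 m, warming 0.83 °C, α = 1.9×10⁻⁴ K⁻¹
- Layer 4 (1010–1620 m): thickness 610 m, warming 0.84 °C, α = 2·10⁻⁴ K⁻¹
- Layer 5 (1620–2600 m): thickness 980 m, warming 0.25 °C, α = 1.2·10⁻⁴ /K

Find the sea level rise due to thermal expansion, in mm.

about 319 mm

2.7×10⁻⁴ × 190 × 1.7 = 0.08721 m
Layer 2: 3.2×10⁻⁴ × 650 × 0.35 = 0.07280 m
170 × 0.83 × 1.9×10⁻⁴ = 0.026809 m
1010–1620 m: 2×10⁻⁴ × 610 × 0.84 = 0.10248 m
1620–2600 m: 980 × 1.2×10⁻⁴ × 0.25 = 0.02940 m
Δh = 0.08721 + 0.07280 + 0.026809 + 0.10248 + 0.02940 = 0.318699 m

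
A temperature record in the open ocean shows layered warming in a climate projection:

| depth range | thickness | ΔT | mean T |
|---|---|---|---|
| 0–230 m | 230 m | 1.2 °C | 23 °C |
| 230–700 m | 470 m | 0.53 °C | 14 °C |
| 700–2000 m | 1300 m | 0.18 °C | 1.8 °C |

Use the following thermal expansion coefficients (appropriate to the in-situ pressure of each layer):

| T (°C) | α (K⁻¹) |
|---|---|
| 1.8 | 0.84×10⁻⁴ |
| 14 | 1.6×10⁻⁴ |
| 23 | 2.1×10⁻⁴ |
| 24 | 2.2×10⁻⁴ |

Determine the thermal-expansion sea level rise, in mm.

120 mm

Layer 1 at 23 °C → α = 2.1×10⁻⁴ K⁻¹
Layer 2 at 14 °C → α = 1.6×10⁻⁴ K⁻¹
Layer 3 at 1.8 °C → α = 0.84×10⁻⁴ K⁻¹
0–230 m: 230 × 1.2 × 2.1×10⁻⁴ = 0.05796 m
470 × 0.53 × 1.6×10⁻⁴ = 0.039856 m
Layer 3: 0.84×10⁻⁴ × 1300 × 0.18 = 0.019656 m
Δh = 0.05796 + 0.039856 + 0.019656 = 0.117472 m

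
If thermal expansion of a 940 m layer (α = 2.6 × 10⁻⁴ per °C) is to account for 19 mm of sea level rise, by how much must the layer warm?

ΔT = Δh/(αH) = 0.019 / (2.6×10⁻⁴ × 940) ≈ 0.07774 K

ΔT ≈ 0.0777 K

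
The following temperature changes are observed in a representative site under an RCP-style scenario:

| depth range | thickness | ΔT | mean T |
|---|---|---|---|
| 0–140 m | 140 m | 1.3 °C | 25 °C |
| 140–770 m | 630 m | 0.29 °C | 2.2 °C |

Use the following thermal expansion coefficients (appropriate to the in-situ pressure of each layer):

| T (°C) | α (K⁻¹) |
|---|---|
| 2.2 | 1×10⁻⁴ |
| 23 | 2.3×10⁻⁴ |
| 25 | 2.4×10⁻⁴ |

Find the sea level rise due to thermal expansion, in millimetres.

Δh ≈ 62.0 mm

Layer 1 at 25 °C → α = 2.4×10⁻⁴ K⁻¹
Layer 2 at 2.2 °C → α = 1×10⁻⁴ K⁻¹
Layer 1: 140 × 1.3 × 2.4×10⁻⁴ = 0.04368 m
140–770 m: 630 × 1×10⁻⁴ × 0.29 = 0.01827 m
Δh = 0.04368 + 0.01827 = 0.06195 m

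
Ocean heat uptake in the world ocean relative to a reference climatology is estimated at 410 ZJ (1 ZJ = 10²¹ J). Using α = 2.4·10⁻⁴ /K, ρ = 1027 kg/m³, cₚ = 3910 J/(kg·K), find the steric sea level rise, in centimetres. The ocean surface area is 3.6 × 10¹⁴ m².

6.81 cm of thermosteric rise

Per unit area: Q = 410×10²¹ / (3.6×10¹⁴) ≈ 1.139×10⁹ J/m²
Δh = αQ/(ρcₚ) = 2.4×10⁻⁴ × 1.139×10⁹ / (1027 × 3910) ≈ 0.068075 m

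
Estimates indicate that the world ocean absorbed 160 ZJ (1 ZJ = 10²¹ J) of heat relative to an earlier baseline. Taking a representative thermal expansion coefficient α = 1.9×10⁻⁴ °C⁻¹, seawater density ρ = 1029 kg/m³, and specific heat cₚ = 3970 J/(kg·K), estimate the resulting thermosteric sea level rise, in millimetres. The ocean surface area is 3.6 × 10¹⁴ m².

Per unit area: Q = 160×10²¹ / (3.6×10¹⁴) ≈ 4.444×10⁸ J/m²
Δh = αQ/(ρcₚ) = 1.9×10⁻⁴ × 4.444×10⁸ / (1029 × 3970) ≈ 0.020669 m

Δh = 20.7 mm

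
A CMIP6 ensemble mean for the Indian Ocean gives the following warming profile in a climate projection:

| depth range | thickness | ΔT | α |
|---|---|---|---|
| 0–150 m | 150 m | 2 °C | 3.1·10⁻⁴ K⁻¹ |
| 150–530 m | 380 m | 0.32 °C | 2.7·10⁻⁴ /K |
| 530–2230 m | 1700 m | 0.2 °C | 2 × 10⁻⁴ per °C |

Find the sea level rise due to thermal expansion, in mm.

Δh = 190 mm

Layer 1: 2 × 150 × 3.1×10⁻⁴ = 0.09300 m
Layer 2: 380 × 0.32 × 2.7×10⁻⁴ = 0.032832 m
530–2230 m: 2×10⁻⁴ × 0.2 × 1700 = 0.06800 m
Δh = 0.09300 + 0.032832 + 0.06800 = 0.193832 m ≈ 190 mm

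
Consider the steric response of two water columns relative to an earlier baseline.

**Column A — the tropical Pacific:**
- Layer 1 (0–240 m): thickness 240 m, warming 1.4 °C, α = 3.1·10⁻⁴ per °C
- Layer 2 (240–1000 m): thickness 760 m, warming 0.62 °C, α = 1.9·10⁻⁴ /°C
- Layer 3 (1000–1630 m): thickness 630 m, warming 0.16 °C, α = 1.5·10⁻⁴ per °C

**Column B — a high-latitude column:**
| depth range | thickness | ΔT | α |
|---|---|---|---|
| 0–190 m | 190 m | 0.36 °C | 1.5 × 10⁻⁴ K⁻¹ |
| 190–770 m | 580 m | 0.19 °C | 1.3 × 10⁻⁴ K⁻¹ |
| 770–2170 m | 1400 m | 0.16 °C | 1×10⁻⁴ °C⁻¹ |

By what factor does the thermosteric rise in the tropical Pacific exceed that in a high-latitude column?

A 0–240 m: 1.4 × 3.1×10⁻⁴ × 240 = 0.10416 m
A 760 × 0.62 × 1.9×10⁻⁴ = 0.089528 m
A 1000–1630 m: 1.5×10⁻⁴ × 630 × 0.16 = 0.01512 m
A total: 0.208808 m
B 0–190 m: 1.5×10⁻⁴ × 0.36 × 190 = 0.01026 m
B 190–770 m: 0.19 × 580 × 1.3×10⁻⁴ = 0.014326 m
B Layer 3: 0.16 × 1400 × 1×10⁻⁴ = 0.02240 m
B total: 0.046986 m
Ratio: 0.208808 / 0.046986 ≈ 4.444

4.4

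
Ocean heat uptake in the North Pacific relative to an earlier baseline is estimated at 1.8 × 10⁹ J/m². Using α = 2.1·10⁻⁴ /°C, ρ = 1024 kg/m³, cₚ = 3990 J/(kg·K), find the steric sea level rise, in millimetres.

93 mm

Δh = αQ/(ρcₚ) = 2.1×10⁻⁴ × 1.8×10⁹ / (1024 × 3990) ≈ 0.092516 m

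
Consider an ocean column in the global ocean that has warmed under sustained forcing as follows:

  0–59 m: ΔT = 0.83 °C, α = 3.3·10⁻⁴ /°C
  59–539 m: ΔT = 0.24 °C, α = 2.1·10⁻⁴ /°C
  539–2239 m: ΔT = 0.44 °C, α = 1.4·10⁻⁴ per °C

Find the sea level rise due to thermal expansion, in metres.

3.3×10⁻⁴ × 59 × 0.83 = 0.0161601 m
Layer 2: 0.24 × 480 × 2.1×10⁻⁴ = 0.024192 m
0.44 × 1700 × 1.4×10⁻⁴ = 0.10472 m
Δh = 0.0161601 + 0.024192 + 0.10472 = 0.1450721 m

0.145 m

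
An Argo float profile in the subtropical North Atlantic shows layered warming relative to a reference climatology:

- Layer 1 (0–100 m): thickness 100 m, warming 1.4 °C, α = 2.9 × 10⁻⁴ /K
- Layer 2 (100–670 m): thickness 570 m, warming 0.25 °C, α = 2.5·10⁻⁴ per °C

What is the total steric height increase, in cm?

Δh = 7.62 cm

2.9×10⁻⁴ × 1.4 × 100 = 0.04060 m
100–670 m: 0.25 × 570 × 2.5×10⁻⁴ = 0.035625 m
Δh = 0.04060 + 0.035625 = 0.076225 m ≈ 7.62 cm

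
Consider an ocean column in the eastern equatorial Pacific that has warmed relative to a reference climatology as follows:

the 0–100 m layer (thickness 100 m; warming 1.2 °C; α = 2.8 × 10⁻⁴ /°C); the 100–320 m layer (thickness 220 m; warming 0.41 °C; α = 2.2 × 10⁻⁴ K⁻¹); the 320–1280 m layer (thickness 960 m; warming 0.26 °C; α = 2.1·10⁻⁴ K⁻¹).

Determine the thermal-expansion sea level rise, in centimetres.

about 10.6 cm

Layer 1: 1.2 × 100 × 2.8×10⁻⁴ = 0.03360 m
Layer 2: 2.2×10⁻⁴ × 0.41 × 220 = 0.019844 m
Layer 3: 960 × 0.26 × 2.1×10⁻⁴ = 0.052416 m
Δh = 0.03360 + 0.019844 + 0.052416 = 0.10586 m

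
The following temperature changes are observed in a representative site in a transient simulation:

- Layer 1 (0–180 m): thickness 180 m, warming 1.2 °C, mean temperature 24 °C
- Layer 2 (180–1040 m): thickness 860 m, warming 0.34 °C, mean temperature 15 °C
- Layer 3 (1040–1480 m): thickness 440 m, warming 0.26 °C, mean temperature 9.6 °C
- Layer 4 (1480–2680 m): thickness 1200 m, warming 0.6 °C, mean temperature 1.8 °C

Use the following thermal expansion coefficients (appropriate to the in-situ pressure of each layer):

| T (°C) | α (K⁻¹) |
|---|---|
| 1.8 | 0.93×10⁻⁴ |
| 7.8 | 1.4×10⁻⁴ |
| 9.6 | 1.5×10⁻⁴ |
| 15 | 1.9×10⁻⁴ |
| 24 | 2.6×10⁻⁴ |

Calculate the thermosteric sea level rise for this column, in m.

Layer 1 at 24 °C → α = 2.6×10⁻⁴ K⁻¹
Layer 2 at 15 °C → α = 1.9×10⁻⁴ K⁻¹
Layer 3 at 9.6 °C → α = 1.5×10⁻⁴ K⁻¹
Layer 4 at 1.8 °C → α = 0.93×10⁻⁴ K⁻¹
1.2 × 2.6×10⁻⁴ × 180 = 0.05616 m
1.9×10⁻⁴ × 860 × 0.34 = 0.055556 m
440 × 0.26 × 1.5×10⁻⁴ = 0.01716 m
Layer 4: 1200 × 0.6 × 0.93×10⁻⁴ = 0.06696 m
Δh = 0.05616 + 0.055556 + 0.01716 + 0.06696 = 0.195836 m ≈ 0.196 m

0.196 m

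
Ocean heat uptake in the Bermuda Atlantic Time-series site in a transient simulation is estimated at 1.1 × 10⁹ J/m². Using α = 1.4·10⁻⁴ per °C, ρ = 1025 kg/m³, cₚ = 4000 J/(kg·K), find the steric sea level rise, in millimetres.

38 mm of thermosteric rise

Δh = αQ/(ρcₚ) = 1.4×10⁻⁴ × 1.1×10⁹ / (1025 × 4000) ≈ 0.037561 m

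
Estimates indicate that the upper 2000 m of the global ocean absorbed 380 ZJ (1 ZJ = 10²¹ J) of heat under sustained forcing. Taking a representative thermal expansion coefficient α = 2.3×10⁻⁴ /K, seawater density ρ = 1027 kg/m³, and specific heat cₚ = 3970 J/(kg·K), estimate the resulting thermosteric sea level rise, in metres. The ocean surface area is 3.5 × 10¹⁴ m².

Δh = 0.061 m

Per unit area: Q = 380×10²¹ / (3.5×10¹⁴) ≈ 1.086×10⁹ J/m²
Δh = αQ/(ρcₚ) = 2.3×10⁻⁴ × 1.086×10⁹ / (1027 × 3970) ≈ 0.061263 m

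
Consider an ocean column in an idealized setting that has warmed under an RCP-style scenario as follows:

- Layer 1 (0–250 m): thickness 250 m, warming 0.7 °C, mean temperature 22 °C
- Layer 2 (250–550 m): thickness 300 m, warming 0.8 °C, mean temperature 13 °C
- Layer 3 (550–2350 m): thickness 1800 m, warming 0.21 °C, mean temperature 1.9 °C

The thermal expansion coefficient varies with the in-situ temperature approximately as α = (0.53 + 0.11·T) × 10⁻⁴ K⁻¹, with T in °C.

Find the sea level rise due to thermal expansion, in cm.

Layer 1: α = (0.53 + 0.11×22)×10⁻⁴ = 2.95×10⁻⁴ K⁻¹
Layer 2: α = (0.53 + 0.11×13)×10⁻⁴ = 1.96×10⁻⁴ K⁻¹
Layer 3: α = (0.53 + 0.11×1.9)×10⁻⁴ = 0.739×10⁻⁴ K⁻¹
250 × 2.95×10⁻⁴ × 0.7 = 0.051625 m
250–550 m: 300 × 1.96×10⁻⁴ × 0.8 = 0.04704 m
Layer 3: 0.21 × 1800 × 0.739×10⁻⁴ = 0.0279342 m
Δh = 0.051625 + 0.04704 + 0.0279342 = 0.1265992 m

Δh = 13 cm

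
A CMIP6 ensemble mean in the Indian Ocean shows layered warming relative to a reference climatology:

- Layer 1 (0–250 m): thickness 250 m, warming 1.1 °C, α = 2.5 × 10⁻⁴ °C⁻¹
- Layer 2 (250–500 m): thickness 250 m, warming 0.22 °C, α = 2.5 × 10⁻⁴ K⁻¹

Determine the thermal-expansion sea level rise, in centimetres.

about 8.25 cm

0–250 m: 1.1 × 250 × 2.5×10⁻⁴ = 0.06875 m
0.22 × 250 × 2.5×10⁻⁴ = 0.01375 m
Δh = 0.06875 + 0.01375 = 0.08250 m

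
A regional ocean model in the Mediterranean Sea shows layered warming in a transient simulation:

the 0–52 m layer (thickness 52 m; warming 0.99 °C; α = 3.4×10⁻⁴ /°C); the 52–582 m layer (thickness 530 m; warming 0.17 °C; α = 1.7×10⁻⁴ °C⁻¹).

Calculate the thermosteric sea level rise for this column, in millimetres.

Layer 1: 0.99 × 3.4×10⁻⁴ × 52 = 0.0175032 m
Layer 2: 1.7×10⁻⁴ × 530 × 0.17 = 0.015317 m
Δh = 0.0175032 + 0.015317 = 0.0328202 m

Δh ≈ 32.8 mm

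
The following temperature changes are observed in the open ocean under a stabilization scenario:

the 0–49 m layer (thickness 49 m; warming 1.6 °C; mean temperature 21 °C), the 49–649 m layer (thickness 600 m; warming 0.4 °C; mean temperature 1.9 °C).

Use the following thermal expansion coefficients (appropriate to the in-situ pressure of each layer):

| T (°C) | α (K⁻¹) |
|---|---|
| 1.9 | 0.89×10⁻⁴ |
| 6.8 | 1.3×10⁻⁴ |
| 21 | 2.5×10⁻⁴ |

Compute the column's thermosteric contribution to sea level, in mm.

Layer 1 at 21 °C → α = 2.5×10⁻⁴ K⁻¹
Layer 2 at 1.9 °C → α = 0.89×10⁻⁴ K⁻¹
Layer 1: 2.5×10⁻⁴ × 1.6 × 49 = 0.01960 m
49–649 m: 0.89×10⁻⁴ × 0.4 × 600 = 0.02136 m
Δh = 0.01960 + 0.02136 = 0.04096 m

41.0 mm of thermosteric rise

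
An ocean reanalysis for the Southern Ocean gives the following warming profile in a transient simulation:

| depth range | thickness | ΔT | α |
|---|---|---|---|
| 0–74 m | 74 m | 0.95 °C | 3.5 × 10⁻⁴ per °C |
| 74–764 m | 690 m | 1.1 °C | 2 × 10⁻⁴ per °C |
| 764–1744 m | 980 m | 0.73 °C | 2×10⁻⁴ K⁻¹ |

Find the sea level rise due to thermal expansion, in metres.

0.95 × 3.5×10⁻⁴ × 74 = 0.024605 m
Layer 2: 2×10⁻⁴ × 690 × 1.1 = 0.15180 m
2×10⁻⁴ × 0.73 × 980 = 0.14308 m
Δh = 0.024605 + 0.15180 + 0.14308 = 0.319485 m

about 0.32 m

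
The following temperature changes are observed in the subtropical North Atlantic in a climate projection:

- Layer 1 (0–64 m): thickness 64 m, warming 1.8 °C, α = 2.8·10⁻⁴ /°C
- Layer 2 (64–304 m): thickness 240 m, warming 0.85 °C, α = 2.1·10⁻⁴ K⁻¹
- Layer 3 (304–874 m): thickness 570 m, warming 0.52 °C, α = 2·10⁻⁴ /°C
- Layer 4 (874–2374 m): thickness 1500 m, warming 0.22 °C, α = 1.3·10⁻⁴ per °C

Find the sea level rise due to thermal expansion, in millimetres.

0–64 m: 1.8 × 2.8×10⁻⁴ × 64 = 0.032256 m
Layer 2: 240 × 0.85 × 2.1×10⁻⁴ = 0.04284 m
304–874 m: 0.52 × 2×10⁻⁴ × 570 = 0.05928 m
Layer 4: 1500 × 1.3×10⁻⁴ × 0.22 = 0.04290 m
Δh = 0.032256 + 0.04284 + 0.05928 + 0.04290 = 0.177276 m

180 mm of thermosteric rise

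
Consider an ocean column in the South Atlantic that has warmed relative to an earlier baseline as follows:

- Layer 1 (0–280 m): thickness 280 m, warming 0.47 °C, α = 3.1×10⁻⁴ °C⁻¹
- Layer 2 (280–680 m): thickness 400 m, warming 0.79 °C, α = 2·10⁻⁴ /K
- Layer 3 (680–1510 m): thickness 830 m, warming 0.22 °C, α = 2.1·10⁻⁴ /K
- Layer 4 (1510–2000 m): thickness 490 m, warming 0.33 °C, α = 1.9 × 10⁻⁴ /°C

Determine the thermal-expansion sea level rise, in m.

Δh ≈ 0.173 m

Layer 1: 3.1×10⁻⁴ × 280 × 0.47 = 0.040796 m
280–680 m: 400 × 0.79 × 2×10⁻⁴ = 0.06320 m
830 × 0.22 × 2.1×10⁻⁴ = 0.038346 m
490 × 1.9×10⁻⁴ × 0.33 = 0.030723 m
Δh = 0.040796 + 0.06320 + 0.038346 + 0.030723 = 0.173065 m ≈ 0.173 m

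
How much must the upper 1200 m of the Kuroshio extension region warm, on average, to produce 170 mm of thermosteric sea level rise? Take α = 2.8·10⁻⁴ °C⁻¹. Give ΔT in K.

ΔT = Δh/(αH) = 0.17 / (2.8×10⁻⁴ × 1200) ≈ 0.5060 K

0.506 K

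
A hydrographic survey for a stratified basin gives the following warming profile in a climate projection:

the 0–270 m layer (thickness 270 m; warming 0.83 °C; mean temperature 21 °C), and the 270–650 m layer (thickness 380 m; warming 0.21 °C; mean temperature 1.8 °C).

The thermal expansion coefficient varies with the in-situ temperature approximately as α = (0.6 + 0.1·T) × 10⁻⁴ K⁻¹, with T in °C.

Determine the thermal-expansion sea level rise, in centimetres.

about 6.67 cm

Layer 1: α = (0.6 + 0.1×21)×10⁻⁴ = 2.7×10⁻⁴ K⁻¹
Layer 2: α = (0.6 + 0.1×1.8)×10⁻⁴ = 0.78×10⁻⁴ K⁻¹
0–270 m: 2.7×10⁻⁴ × 270 × 0.83 = 0.060507 m
380 × 0.78×10⁻⁴ × 0.21 = 0.0062244 m
Δh = 0.060507 + 0.0062244 = 0.0667314 m ≈ 6.67 cm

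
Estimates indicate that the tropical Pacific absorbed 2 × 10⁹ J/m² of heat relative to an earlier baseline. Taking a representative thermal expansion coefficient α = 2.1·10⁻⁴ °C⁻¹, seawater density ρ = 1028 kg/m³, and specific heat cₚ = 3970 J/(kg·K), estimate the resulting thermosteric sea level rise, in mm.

Δh = αQ/(ρcₚ) = 2.1×10⁻⁴ × 2×10⁹ / (1028 × 3970) ≈ 0.10291 m

100 mm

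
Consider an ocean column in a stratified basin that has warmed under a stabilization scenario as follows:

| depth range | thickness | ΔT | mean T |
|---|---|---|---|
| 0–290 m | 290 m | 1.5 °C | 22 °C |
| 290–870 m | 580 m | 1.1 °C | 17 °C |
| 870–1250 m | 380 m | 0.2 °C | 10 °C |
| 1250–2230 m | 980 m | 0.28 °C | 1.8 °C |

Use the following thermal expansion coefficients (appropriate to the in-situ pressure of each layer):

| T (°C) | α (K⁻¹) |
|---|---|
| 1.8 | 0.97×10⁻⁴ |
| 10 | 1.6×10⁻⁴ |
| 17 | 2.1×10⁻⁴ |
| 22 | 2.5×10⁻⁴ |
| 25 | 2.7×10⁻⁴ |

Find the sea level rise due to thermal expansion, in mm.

280 mm

Layer 1 at 22 °C → α = 2.5×10⁻⁴ K⁻¹
Layer 2 at 17 °C → α = 2.1×10⁻⁴ K⁻¹
Layer 3 at 10 °C → α = 1.6×10⁻⁴ K⁻¹
Layer 4 at 1.8 °C → α = 0.97×10⁻⁴ K⁻¹
0–290 m: 290 × 2.5×10⁻⁴ × 1.5 = 0.10875 m
290–870 m: 1.1 × 2.1×10⁻⁴ × 580 = 0.13398 m
Layer 3: 0.2 × 380 × 1.6×10⁻⁴ = 0.01216 m
0.97×10⁻⁴ × 980 × 0.28 = 0.0266168 m
Δh = 0.10875 + 0.13398 + 0.01216 + 0.0266168 = 0.2815068 m ≈ 280 mm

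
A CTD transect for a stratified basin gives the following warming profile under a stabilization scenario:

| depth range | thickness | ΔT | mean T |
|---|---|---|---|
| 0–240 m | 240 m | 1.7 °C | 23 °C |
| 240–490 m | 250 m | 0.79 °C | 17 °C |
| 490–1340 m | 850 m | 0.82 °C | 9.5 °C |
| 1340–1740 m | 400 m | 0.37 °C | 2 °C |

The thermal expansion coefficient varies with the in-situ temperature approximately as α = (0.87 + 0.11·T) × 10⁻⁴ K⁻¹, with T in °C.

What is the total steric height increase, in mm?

342 mm

Layer 1: α = (0.87 + 0.11×23)×10⁻⁴ = 3.4×10⁻⁴ K⁻¹
Layer 2: α = (0.87 + 0.11×17)×10⁻⁴ = 2.74×10⁻⁴ K⁻¹
Layer 3: α = (0.87 + 0.11×9.5)×10⁻⁴ = 1.915×10⁻⁴ K⁻¹
Layer 4: α = (0.87 + 0.11×2)×10⁻⁴ = 1.09×10⁻⁴ K⁻¹
1.7 × 3.4×10⁻⁴ × 240 = 0.13872 m
250 × 0.79 × 2.74×10⁻⁴ = 0.054115 m
Layer 3: 0.82 × 850 × 1.915×10⁻⁴ = 0.1334755 m
Layer 4: 400 × 0.37 × 1.09×10⁻⁴ = 0.016132 m
Δh = 0.13872 + 0.054115 + 0.1334755 + 0.016132 = 0.3424425 m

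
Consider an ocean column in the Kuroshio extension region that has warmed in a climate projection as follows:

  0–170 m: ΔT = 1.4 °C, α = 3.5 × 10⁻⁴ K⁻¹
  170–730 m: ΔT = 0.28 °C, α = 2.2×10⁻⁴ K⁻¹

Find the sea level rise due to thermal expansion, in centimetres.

Δh ≈ 12 cm

170 × 3.5×10⁻⁴ × 1.4 = 0.08330 m
170–730 m: 2.2×10⁻⁴ × 560 × 0.28 = 0.034496 m
Δh = 0.08330 + 0.034496 = 0.117796 m ≈ 12 cm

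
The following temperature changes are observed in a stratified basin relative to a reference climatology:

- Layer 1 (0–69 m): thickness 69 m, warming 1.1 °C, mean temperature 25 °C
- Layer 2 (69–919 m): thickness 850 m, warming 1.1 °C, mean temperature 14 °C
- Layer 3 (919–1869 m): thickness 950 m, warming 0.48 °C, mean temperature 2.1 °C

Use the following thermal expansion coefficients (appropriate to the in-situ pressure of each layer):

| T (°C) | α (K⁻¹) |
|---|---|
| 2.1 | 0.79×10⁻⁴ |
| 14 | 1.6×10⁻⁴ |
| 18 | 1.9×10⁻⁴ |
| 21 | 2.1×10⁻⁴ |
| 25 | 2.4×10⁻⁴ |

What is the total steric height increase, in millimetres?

Layer 1 at 25 °C → α = 2.4×10⁻⁴ K⁻¹
Layer 2 at 14 °C → α = 1.6×10⁻⁴ K⁻¹
Layer 3 at 2.1 °C → α = 0.79×10⁻⁴ K⁻¹
Layer 1: 1.1 × 2.4×10⁻⁴ × 69 = 0.018216 m
1.6×10⁻⁴ × 850 × 1.1 = 0.14960 m
Layer 3: 0.79×10⁻⁴ × 0.48 × 950 = 0.036024 m
Δh = 0.018216 + 0.14960 + 0.036024 = 0.20384 m ≈ 200 mm

200 mm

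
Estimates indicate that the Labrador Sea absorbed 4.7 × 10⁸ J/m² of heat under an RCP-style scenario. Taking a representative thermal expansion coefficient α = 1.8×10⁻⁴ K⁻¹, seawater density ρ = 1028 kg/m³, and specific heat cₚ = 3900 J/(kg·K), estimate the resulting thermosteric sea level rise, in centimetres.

Δh = αQ/(ρcₚ) = 1.8×10⁻⁴ × 4.7×10⁸ / (1028 × 3900) ≈ 0.021101 m

about 2.11 cm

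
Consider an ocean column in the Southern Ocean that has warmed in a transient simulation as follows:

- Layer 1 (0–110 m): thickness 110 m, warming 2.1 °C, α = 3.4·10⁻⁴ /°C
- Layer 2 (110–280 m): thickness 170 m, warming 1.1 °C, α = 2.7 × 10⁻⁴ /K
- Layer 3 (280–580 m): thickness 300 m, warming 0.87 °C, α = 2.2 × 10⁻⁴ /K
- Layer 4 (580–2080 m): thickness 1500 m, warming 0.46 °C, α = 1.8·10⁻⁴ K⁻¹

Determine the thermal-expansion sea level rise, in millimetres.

Δh ≈ 310 mm

110 × 2.1 × 3.4×10⁻⁴ = 0.07854 m
2.7×10⁻⁴ × 170 × 1.1 = 0.05049 m
300 × 2.2×10⁻⁴ × 0.87 = 0.05742 m
Layer 4: 1500 × 1.8×10⁻⁴ × 0.46 = 0.12420 m
Δh = 0.07854 + 0.05049 + 0.05742 + 0.12420 = 0.31065 m ≈ 310 mm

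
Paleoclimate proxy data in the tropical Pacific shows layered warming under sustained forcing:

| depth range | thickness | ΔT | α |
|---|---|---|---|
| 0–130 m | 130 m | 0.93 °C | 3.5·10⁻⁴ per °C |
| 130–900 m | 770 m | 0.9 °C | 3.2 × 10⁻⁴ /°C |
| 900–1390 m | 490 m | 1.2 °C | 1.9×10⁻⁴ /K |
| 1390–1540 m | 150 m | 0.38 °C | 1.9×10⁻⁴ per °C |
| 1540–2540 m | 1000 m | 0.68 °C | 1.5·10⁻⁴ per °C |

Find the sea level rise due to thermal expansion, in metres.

Δh = 0.489 m

130 × 3.5×10⁻⁴ × 0.93 = 0.042315 m
130–900 m: 3.2×10⁻⁴ × 0.9 × 770 = 0.22176 m
1.2 × 490 × 1.9×10⁻⁴ = 0.11172 m
1.9×10⁻⁴ × 0.38 × 150 = 0.01083 m
1000 × 0.68 × 1.5×10⁻⁴ = 0.10200 m
Δh = 0.042315 + 0.22176 + 0.11172 + 0.01083 + 0.10200 = 0.488625 m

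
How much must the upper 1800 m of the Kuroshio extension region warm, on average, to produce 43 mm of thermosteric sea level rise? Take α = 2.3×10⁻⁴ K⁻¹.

ΔT ≈ 0.104 K

ΔT = Δh/(αH) = 0.043 / (2.3×10⁻⁴ × 1800) ≈ 0.1039 K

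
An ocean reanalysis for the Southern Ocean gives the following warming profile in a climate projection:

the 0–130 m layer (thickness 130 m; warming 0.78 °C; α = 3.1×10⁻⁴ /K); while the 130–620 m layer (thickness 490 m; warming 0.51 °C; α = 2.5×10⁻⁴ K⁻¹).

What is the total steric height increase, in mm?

93.9 mm of thermosteric rise

3.1×10⁻⁴ × 0.78 × 130 = 0.031434 m
130–620 m: 2.5×10⁻⁴ × 0.51 × 490 = 0.062475 m
Δh = 0.031434 + 0.062475 = 0.093909 m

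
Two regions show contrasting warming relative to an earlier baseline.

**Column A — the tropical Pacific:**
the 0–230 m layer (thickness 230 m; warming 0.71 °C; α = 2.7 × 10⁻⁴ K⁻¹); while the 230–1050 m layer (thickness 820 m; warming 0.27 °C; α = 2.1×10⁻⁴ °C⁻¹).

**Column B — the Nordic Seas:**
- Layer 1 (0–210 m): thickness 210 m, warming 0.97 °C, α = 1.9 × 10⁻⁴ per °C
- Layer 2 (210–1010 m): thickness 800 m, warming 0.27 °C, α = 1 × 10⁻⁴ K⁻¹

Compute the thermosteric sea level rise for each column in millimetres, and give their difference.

Δh_A ≈ 90.6 mm, Δh_B ≈ 60.3 mm; difference ≈ 30.3 mm

A Layer 1: 2.7×10⁻⁴ × 0.71 × 230 = 0.044091 m
A 820 × 2.1×10⁻⁴ × 0.27 = 0.046494 m
A total: 0.090585 m
B 0–210 m: 0.97 × 1.9×10⁻⁴ × 210 = 0.038703 m
B 210–1010 m: 800 × 0.27 × 1×10⁻⁴ = 0.02160 m
B total: 0.060303 m
Difference: 0.090585 − 0.060303 = 0.030282 m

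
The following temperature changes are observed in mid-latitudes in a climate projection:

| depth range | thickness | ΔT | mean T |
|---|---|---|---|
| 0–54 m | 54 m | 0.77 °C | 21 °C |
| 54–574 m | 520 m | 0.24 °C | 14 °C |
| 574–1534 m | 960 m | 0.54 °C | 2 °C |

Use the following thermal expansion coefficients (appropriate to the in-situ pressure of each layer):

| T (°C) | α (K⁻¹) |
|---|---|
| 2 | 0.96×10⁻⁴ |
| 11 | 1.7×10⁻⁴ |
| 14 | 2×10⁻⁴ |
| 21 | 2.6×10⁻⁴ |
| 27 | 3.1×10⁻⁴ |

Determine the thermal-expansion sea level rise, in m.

0.0855 m of thermosteric rise

Layer 1 at 21 °C → α = 2.6×10⁻⁴ K⁻¹
Layer 2 at 14 °C → α = 2×10⁻⁴ K⁻¹
Layer 3 at 2 °C → α = 0.96×10⁻⁴ K⁻¹
0–54 m: 2.6×10⁻⁴ × 0.77 × 54 = 0.0108108 m
520 × 0.24 × 2×10⁻⁴ = 0.02496 m
0.54 × 960 × 0.96×10⁻⁴ = 0.0497664 m
Δh = 0.0108108 + 0.02496 + 0.0497664 = 0.0855372 m ≈ 0.0855 m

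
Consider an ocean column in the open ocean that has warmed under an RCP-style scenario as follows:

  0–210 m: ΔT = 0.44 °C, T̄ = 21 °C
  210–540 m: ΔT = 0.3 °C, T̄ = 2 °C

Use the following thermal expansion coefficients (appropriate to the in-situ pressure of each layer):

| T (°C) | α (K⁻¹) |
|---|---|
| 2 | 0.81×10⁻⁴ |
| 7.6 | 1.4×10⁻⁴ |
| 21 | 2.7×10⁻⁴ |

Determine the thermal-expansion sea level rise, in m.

0.033 m of thermosteric rise

Layer 1 at 21 °C → α = 2.7×10⁻⁴ K⁻¹
Layer 2 at 2 °C → α = 0.81×10⁻⁴ K⁻¹
Layer 1: 2.7×10⁻⁴ × 0.44 × 210 = 0.024948 m
210–540 m: 0.3 × 330 × 0.81×10⁻⁴ = 0.008019 m
Δh = 0.024948 + 0.008019 = 0.032967 m ≈ 0.033 m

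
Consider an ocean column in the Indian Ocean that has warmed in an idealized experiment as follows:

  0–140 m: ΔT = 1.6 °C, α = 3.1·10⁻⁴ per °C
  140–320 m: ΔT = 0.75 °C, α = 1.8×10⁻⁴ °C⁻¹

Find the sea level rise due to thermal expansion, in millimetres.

93.7 mm of thermosteric rise

Layer 1: 3.1×10⁻⁴ × 1.6 × 140 = 0.06944 m
Layer 2: 1.8×10⁻⁴ × 180 × 0.75 = 0.02430 m
Δh = 0.06944 + 0.02430 = 0.09374 m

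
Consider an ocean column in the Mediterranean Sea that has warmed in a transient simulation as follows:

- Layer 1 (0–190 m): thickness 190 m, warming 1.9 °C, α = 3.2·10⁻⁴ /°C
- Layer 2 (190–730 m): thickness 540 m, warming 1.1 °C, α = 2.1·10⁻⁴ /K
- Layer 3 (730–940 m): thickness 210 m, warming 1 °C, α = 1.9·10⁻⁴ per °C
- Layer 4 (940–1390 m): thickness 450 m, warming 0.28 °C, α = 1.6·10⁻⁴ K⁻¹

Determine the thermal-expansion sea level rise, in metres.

Layer 1: 190 × 3.2×10⁻⁴ × 1.9 = 0.11552 m
2.1×10⁻⁴ × 1.1 × 540 = 0.12474 m
1 × 1.9×10⁻⁴ × 210 = 0.03990 m
0.28 × 1.6×10⁻⁴ × 450 = 0.02016 m
Δh = 0.11552 + 0.12474 + 0.03990 + 0.02016 = 0.30032 m

0.30 m of thermosteric rise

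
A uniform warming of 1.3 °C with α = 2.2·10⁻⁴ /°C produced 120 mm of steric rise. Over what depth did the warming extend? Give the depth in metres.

H = Δh/(αΔT) = 0.12 / (2.2×10⁻⁴ × 1.3) ≈ 419.6 m

420 m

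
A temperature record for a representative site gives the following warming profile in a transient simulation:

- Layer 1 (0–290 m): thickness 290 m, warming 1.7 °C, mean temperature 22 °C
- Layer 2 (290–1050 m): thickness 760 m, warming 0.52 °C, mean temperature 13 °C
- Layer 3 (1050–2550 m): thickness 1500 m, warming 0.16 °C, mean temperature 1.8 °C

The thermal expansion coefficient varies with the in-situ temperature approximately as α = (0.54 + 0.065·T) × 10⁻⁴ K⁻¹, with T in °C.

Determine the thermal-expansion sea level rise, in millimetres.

about 168 mm

Layer 1: α = (0.54 + 0.065×22)×10⁻⁴ = 1.97×10⁻⁴ K⁻¹
Layer 2: α = (0.54 + 0.065×13)×10⁻⁴ = 1.385×10⁻⁴ K⁻¹
Layer 3: α = (0.54 + 0.065×1.8)×10⁻⁴ = 0.657×10⁻⁴ K⁻¹
0–290 m: 1.97×10⁻⁴ × 1.7 × 290 = 0.097121 m
Layer 2: 760 × 0.52 × 1.385×10⁻⁴ = 0.0547352 m
Layer 3: 1500 × 0.657×10⁻⁴ × 0.16 = 0.015768 m
Δh = 0.097121 + 0.0547352 + 0.015768 = 0.1676242 m ≈ 168 mm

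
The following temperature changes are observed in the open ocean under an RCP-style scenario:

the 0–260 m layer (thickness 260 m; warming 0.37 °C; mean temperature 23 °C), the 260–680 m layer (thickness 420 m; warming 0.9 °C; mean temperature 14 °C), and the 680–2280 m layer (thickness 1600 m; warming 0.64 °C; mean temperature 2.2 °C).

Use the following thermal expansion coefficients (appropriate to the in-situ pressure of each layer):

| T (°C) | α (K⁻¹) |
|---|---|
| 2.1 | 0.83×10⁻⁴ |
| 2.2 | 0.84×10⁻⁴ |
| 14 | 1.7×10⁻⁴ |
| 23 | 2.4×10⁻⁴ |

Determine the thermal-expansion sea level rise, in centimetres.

Δh = 17 cm

Layer 1 at 23 °C → α = 2.4×10⁻⁴ K⁻¹
Layer 2 at 14 °C → α = 1.7×10⁻⁴ K⁻¹
Layer 3 at 2.2 °C → α = 0.84×10⁻⁴ K⁻¹
0–260 m: 260 × 2.4×10⁻⁴ × 0.37 = 0.023088 m
Layer 2: 1.7×10⁻⁴ × 420 × 0.9 = 0.06426 m
0.84×10⁻⁴ × 1600 × 0.64 = 0.086016 m
Δh = 0.023088 + 0.06426 + 0.086016 = 0.173364 m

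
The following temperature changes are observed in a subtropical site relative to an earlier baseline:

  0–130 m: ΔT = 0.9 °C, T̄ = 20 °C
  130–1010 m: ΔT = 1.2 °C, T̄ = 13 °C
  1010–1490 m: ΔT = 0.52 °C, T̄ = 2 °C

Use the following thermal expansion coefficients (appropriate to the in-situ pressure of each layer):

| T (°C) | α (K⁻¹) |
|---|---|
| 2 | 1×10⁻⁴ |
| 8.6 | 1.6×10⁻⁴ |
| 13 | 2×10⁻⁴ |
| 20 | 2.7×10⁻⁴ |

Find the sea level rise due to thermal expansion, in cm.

Layer 1 at 20 °C → α = 2.7×10⁻⁴ K⁻¹
Layer 2 at 13 °C → α = 2×10⁻⁴ K⁻¹
Layer 3 at 2 °C → α = 1×10⁻⁴ K⁻¹
2.7×10⁻⁴ × 130 × 0.9 = 0.03159 m
Layer 2: 880 × 2×10⁻⁴ × 1.2 = 0.21120 m
Layer 3: 0.52 × 480 × 1×10⁻⁴ = 0.02496 m
Δh = 0.03159 + 0.21120 + 0.02496 = 0.26775 m

27 cm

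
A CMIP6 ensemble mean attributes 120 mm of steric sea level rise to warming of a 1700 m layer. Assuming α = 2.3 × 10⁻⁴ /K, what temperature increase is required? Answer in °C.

ΔT ≈ 0.307 °C

ΔT = Δh/(αH) = 0.12 / (2.3×10⁻⁴ × 1700) ≈ 0.3069 °C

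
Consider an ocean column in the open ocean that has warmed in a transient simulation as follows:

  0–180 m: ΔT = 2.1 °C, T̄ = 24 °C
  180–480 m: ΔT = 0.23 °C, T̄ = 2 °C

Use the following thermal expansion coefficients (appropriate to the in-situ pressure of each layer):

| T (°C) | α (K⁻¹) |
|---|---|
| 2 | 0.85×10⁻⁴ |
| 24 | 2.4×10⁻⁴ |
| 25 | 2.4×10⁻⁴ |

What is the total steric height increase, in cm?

Layer 1 at 24 °C → α = 2.4×10⁻⁴ K⁻¹
Layer 2 at 2 °C → α = 0.85×10⁻⁴ K⁻¹
Layer 1: 180 × 2.1 × 2.4×10⁻⁴ = 0.09072 m
Layer 2: 300 × 0.85×10⁻⁴ × 0.23 = 0.005865 m
Δh = 0.09072 + 0.005865 = 0.096585 m

about 9.66 cm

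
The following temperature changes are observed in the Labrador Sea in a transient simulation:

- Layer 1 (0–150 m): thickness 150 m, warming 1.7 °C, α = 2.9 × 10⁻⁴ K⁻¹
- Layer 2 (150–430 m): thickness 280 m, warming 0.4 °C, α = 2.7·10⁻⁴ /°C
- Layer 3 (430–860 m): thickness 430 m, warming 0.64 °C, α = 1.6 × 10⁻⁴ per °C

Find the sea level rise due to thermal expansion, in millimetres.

150 × 2.9×10⁻⁴ × 1.7 = 0.07395 m
Layer 2: 0.4 × 2.7×10⁻⁴ × 280 = 0.03024 m
1.6×10⁻⁴ × 430 × 0.64 = 0.044032 m
Δh = 0.07395 + 0.03024 + 0.044032 = 0.148222 m

Δh = 148 mm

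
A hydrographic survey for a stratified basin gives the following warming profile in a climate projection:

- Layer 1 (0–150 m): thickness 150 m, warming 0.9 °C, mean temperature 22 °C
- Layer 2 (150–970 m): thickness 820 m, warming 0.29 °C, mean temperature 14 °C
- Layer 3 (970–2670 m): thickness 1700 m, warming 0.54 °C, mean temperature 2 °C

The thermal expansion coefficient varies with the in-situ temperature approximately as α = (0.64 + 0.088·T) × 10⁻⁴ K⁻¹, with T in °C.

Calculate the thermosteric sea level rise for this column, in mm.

Layer 1: α = (0.64 + 0.088×22)×10⁻⁴ = 2.576×10⁻⁴ K⁻¹
Layer 2: α = (0.64 + 0.088×14)×10⁻⁴ = 1.872×10⁻⁴ K⁻¹
Layer 3: α = (0.64 + 0.088×2)×10⁻⁴ = 0.816×10⁻⁴ K⁻¹
0.9 × 2.576×10⁻⁴ × 150 = 0.034776 m
Layer 2: 820 × 1.872×10⁻⁴ × 0.29 = 0.04451616 m
0.816×10⁻⁴ × 0.54 × 1700 = 0.0749088 m
Δh = 0.034776 + 0.04451616 + 0.0749088 = 0.15420096 m

154 mm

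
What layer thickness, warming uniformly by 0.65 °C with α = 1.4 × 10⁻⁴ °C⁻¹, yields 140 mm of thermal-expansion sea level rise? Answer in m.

1540 m

H = Δh/(αΔT) = 0.14 / (1.4×10⁻⁴ × 0.65) ≈ 1538 m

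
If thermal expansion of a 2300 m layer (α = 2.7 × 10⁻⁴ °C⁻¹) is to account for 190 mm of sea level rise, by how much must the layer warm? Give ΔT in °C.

ΔT = Δh/(αH) = 0.19 / (2.7×10⁻⁴ × 2300) ≈ 0.3060 °C

0.31 °C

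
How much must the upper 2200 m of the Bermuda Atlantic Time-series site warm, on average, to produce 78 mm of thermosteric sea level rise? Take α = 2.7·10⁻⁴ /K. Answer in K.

ΔT = Δh/(αH) = 0.078 / (2.7×10⁻⁴ × 2200) ≈ 0.1313 K

ΔT ≈ 0.131 K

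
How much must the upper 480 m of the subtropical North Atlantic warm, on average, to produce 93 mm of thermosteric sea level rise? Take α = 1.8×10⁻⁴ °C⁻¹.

ΔT = Δh/(αH) = 0.093 / (1.8×10⁻⁴ × 480) ≈ 1.076 K

1.1 K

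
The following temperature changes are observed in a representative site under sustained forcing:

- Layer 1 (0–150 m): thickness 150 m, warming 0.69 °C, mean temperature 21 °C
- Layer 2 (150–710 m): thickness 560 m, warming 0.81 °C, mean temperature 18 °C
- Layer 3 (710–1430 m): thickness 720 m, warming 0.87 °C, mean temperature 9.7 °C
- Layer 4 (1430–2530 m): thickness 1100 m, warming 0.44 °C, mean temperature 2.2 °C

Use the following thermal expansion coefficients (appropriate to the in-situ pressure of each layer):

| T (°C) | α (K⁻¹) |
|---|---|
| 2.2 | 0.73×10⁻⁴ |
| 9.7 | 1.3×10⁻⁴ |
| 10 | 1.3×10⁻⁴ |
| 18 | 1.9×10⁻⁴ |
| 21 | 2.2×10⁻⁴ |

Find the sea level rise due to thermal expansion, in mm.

Layer 1 at 21 °C → α = 2.2×10⁻⁴ K⁻¹
Layer 2 at 18 °C → α = 1.9×10⁻⁴ K⁻¹
Layer 3 at 9.7 °C → α = 1.3×10⁻⁴ K⁻¹
Layer 4 at 2.2 °C → α = 0.73×10⁻⁴ K⁻¹
150 × 0.69 × 2.2×10⁻⁴ = 0.02277 m
0.81 × 560 × 1.9×10⁻⁴ = 0.086184 m
710–1430 m: 1.3×10⁻⁴ × 720 × 0.87 = 0.081432 m
Layer 4: 0.44 × 0.73×10⁻⁴ × 1100 = 0.035332 m
Δh = 0.02277 + 0.086184 + 0.081432 + 0.035332 = 0.225718 m

Δh = 230 mm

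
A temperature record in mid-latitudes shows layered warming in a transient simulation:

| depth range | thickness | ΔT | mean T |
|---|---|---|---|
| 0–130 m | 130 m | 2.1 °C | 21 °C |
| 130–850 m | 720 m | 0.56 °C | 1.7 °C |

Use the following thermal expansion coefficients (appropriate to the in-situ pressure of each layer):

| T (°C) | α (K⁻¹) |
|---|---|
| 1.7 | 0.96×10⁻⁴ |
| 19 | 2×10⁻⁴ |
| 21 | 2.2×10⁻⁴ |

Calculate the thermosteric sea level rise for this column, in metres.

Δh = 0.0988 m

Layer 1 at 21 °C → α = 2.2×10⁻⁴ K⁻¹
Layer 2 at 1.7 °C → α = 0.96×10⁻⁴ K⁻¹
Layer 1: 2.1 × 2.2×10⁻⁴ × 130 = 0.06006 m
130–850 m: 720 × 0.56 × 0.96×10⁻⁴ = 0.0387072 m
Δh = 0.06006 + 0.0387072 = 0.0987672 m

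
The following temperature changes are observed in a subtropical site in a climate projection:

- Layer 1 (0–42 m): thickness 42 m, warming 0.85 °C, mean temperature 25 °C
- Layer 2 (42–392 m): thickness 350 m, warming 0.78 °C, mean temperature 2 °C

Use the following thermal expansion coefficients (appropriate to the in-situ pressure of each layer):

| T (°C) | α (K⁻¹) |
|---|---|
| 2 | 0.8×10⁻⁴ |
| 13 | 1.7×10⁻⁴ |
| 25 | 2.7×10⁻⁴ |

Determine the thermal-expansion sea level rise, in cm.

Layer 1 at 25 °C → α = 2.7×10⁻⁴ K⁻¹
Layer 2 at 2 °C → α = 0.8×10⁻⁴ K⁻¹
2.7×10⁻⁴ × 42 × 0.85 = 0.009639 m
Layer 2: 0.78 × 0.8×10⁻⁴ × 350 = 0.02184 m
Δh = 0.009639 + 0.02184 = 0.031479 m

3.15 cm of thermosteric rise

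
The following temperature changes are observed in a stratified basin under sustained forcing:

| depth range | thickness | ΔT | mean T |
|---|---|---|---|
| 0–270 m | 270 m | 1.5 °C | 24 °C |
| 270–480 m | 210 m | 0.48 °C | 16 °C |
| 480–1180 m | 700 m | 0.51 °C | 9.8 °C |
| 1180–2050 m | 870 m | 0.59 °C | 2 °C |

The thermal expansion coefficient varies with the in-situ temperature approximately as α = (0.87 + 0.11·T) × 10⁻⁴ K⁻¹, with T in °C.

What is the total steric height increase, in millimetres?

Δh ≈ 294 mm

Layer 1: α = (0.87 + 0.11×24)×10⁻⁴ = 3.51×10⁻⁴ K⁻¹
Layer 2: α = (0.87 + 0.11×16)×10⁻⁴ = 2.63×10⁻⁴ K⁻¹
Layer 3: α = (0.87 + 0.11×9.8)×10⁻⁴ = 1.948×10⁻⁴ K⁻¹
Layer 4: α = (0.87 + 0.11×2)×10⁻⁴ = 1.09×10⁻⁴ K⁻¹
0–270 m: 3.51×10⁻⁴ × 1.5 × 270 = 0.142155 m
Layer 2: 210 × 0.48 × 2.63×10⁻⁴ = 0.0265104 m
480–1180 m: 0.51 × 700 × 1.948×10⁻⁴ = 0.0695436 m
0.59 × 870 × 1.09×10⁻⁴ = 0.0559497 m
Δh = 0.142155 + 0.0265104 + 0.0695436 + 0.0559497 = 0.2941587 m ≈ 294 mm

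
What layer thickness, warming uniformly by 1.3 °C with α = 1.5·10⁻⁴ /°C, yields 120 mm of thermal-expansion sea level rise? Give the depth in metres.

H = Δh/(αΔT) = 0.12 / (1.5×10⁻⁴ × 1.3) ≈ 615.4 m

H ≈ 615 m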